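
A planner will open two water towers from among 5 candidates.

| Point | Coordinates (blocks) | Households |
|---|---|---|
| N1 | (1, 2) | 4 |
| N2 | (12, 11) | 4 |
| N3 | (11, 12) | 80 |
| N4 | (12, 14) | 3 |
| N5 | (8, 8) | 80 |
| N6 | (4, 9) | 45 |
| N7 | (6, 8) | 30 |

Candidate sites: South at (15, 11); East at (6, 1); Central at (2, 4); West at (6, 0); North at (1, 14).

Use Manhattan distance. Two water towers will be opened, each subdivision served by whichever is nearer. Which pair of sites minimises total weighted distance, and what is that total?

Evaluate every pair (each demand assigned to the nearer of the two):
  {South, Central}: total = 1797
  {South, East}: total = 1834
  {South, North}: total = 1968
  {South, West}: total = 1993
  {East, North}: total = 2363
  {Central, North}: total = 2416
  {West, North}: total = 2477
  {East, Central}: total = 2658
  {East, West}: total = 2805
  {Central, West}: total = 2855
Best pair: {South, Central} with total 1797.

{South, Central}, total 1797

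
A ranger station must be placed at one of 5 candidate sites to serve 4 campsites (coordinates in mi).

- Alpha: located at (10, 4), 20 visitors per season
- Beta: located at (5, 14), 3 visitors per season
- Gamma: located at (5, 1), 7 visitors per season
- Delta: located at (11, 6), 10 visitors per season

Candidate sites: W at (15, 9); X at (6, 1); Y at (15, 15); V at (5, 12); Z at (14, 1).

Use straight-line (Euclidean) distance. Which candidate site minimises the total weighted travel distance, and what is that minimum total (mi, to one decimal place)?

Total weighted distance at each candidate:
  W (15, 9): total = 314.6
  X (6, 1): total = 216.8
  Y (15, 15): total = 490.7
  V (5, 12): total = 356.5
  Z (14, 1): total = 268.7
Minimum is at X with total 216.8 mi.

X, total 216.8 mi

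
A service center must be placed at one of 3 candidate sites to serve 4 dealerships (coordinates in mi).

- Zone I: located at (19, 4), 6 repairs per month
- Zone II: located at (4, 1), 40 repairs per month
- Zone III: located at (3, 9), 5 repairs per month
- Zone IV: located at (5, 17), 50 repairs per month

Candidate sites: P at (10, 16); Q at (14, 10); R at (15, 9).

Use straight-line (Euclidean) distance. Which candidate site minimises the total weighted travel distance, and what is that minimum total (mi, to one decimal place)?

P, total 1040.7 mi

Total weighted distance at each candidate:
  P (10, 16): total = 1040.7
  Q (14, 10): total = 1210.3
  R (15, 9): total = 1282.8
Minimum is at P with total 1040.7 mi.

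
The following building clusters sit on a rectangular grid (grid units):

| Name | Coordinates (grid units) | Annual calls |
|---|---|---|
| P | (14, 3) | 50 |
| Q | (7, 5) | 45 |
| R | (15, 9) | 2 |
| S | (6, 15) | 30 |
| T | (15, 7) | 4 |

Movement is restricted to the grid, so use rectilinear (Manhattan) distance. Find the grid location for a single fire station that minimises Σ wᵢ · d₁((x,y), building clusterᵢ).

Manhattan distance separates: Σwᵢ(|x−xᵢ|+|y−yᵢ|) = Σwᵢ|x−xᵢ| + Σwᵢ|y−yᵢ|, so x and y are optimised independently as 1-D weighted medians.
Total weight W = 131; half = 65.5.
x-coordinate, sorted with cumulative weight:
  x=6 (S, w=30) cum 30
  x=7 (Q, w=45) cum 75  ← median
  x=14 (P, w=50) cum 125
  x=15 (R, w=2) cum 127
  x=15 (T, w=4) cum 131
⇒ x* = 7
y-coordinate, sorted with cumulative weight:
  y=3 (P, w=50) cum 50
  y=5 (Q, w=45) cum 95  ← median
  y=7 (T, w=4) cum 99
  y=9 (R, w=2) cum 101
  y=15 (S, w=30) cum 131
⇒ y* = 5

(7, 5)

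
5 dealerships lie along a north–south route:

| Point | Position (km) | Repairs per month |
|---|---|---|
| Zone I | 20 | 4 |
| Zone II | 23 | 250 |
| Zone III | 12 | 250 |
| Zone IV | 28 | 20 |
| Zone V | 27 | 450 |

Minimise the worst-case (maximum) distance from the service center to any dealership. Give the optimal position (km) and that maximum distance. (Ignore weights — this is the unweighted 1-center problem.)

The 1-center on a line is the midpoint of the two extreme points: leftmost at 12, rightmost at 28.
Optimal location = (12 + 28)/2 = 20; maximum distance = (28 − 12)/2 = 8.

location 20, max distance 8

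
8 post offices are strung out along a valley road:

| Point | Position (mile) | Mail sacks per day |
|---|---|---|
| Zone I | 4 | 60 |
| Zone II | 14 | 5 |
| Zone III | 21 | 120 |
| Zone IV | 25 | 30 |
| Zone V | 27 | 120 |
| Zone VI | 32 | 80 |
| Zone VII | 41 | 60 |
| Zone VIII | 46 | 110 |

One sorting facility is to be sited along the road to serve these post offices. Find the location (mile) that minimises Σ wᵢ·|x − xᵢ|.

x = 27

For a sum of weighted absolute distances on a line, the optimum is the weighted median (not the mean). Total weight W = 585; half-weight = 292.5.
Sort by position and accumulate weight:
  mile 4 (Zone I, w=60) → cum 60
  mile 14 (Zone II, w=5) → cum 65
  mile 21 (Zone III, w=120) → cum 185
  mile 25 (Zone IV, w=30) → cum 215
  mile 27 (Zone V, w=120) → cum 335  ≥ 292.5 → median here
  mile 32 (Zone VI, w=80) → cum 415
  mile 41 (Zone VII, w=60) → cum 475
  mile 46 (Zone VIII, w=110) → cum 585
Optimal location: mile 27.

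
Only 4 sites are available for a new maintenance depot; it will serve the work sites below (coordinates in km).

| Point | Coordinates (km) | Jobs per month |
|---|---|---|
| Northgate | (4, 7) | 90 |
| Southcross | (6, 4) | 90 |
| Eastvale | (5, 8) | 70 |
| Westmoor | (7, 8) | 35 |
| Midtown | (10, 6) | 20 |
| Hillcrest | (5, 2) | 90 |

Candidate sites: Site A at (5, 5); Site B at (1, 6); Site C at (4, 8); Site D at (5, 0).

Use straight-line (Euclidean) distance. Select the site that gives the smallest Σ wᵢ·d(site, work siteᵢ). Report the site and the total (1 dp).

Site A, total 1036.7 km

Total weighted distance at each candidate:
  Site A (5, 5): total = 1036.7
  Site B (1, 6): total = 1992.8
  Site C (4, 8): total = 1341.4
  Site D (5, 0): total = 2192.3
Minimum is at Site A with total 1036.7 km.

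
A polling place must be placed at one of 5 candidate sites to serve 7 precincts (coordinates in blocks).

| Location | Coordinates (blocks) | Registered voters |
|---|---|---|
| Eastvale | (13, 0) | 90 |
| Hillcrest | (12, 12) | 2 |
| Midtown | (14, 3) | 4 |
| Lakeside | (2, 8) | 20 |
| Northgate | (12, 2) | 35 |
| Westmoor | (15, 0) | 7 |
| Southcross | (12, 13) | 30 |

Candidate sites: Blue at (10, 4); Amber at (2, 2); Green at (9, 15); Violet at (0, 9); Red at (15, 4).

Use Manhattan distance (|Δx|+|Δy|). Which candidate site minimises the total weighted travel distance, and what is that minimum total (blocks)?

Blue, total 1443 blocks

Total weighted distance at each candidate:
  Blue (10, 4): total = 1443
  Amber (2, 2): total = 2467
  Green (9, 15): total = 2927
  Violet (0, 9): total = 3463
  Red (15, 4): total = 1473
Minimum is at Blue with total 1443 blocks.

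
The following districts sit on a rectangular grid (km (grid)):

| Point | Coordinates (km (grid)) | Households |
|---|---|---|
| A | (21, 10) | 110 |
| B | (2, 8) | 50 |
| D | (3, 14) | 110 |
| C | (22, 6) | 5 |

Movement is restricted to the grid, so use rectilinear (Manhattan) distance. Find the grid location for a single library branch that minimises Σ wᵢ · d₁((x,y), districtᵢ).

(3, 10)

Manhattan distance separates: Σwᵢ(|x−xᵢ|+|y−yᵢ|) = Σwᵢ|x−xᵢ| + Σwᵢ|y−yᵢ|, so x and y are optimised independently as 1-D weighted medians.
Total weight W = 275; half = 137.5.
x-coordinate, sorted with cumulative weight:
  x=2 (B, w=50) cum 50
  x=3 (D, w=110) cum 160  ← median
  x=21 (A, w=110) cum 270
  x=22 (C, w=5) cum 275
⇒ x* = 3
y-coordinate, sorted with cumulative weight:
  y=6 (C, w=5) cum 5
  y=8 (B, w=50) cum 55
  y=10 (A, w=110) cum 165  ← median
  y=14 (D, w=110) cum 275
⇒ y* = 10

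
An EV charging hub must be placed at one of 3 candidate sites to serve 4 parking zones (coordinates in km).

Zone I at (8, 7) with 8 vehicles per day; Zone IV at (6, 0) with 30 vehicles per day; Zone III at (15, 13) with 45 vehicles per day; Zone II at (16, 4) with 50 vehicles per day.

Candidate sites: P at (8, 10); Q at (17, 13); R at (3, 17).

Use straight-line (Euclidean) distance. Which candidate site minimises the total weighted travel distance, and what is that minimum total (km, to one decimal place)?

Total weighted distance at each candidate:
  P (8, 10): total = 1172.7
  Q (17, 13): total = 1140.2
  R (3, 17): total = 2095.8
Minimum is at Q with total 1140.2 km.

Q, total 1140.2 km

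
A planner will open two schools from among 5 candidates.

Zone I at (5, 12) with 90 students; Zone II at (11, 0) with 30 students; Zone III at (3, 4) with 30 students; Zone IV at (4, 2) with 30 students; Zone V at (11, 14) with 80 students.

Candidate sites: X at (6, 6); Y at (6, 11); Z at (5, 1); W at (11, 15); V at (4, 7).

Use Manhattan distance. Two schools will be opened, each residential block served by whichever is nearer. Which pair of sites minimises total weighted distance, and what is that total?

{Y, Z}, total 1240

Evaluate every pair (each demand assigned to the nearer of the two):
  {Y, Z}: total = 1240
  {Z, W}: total = 1310
  {W, V}: total = 1310
  {Y, W}: total = 1340
  {X, W}: total = 1370
  {X, Y}: total = 1480
  {Y, V}: total = 1510
  {Z, V}: total = 2050
  {X, Z}: total = 2090
  {X, V}: total = 2180
Best pair: {Y, Z} with total 1240.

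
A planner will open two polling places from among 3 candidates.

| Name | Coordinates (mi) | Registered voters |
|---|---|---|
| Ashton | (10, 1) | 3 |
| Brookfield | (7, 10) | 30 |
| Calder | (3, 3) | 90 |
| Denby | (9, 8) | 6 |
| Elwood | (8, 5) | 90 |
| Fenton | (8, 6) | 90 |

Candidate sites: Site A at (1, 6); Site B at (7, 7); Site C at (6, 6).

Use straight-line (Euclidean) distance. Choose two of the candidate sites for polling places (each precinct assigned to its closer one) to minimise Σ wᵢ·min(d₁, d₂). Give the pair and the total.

Evaluate every pair (each demand assigned to the nearer of the two):
  {Site A, Site B}: total = 776.6
  {Site B, Site C}: total = 833.0
  {Site A, Site C}: total = 870.3
Best pair: {Site A, Site B} with total 776.6.

{Site A, Site B}, total 776.6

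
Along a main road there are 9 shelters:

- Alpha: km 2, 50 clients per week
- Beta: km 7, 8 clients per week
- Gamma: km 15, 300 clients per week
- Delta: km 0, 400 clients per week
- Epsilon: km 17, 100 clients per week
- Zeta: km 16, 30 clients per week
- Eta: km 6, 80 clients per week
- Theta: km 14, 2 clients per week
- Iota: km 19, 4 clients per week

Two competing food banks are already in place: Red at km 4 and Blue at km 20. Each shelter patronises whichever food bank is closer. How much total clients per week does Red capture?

The indifferent point is the midpoint (4+20)/2 = 12; shelters left of it (closer to Red at 4) go to Red, those right go to Blue.
  Delta at 0 (w=400) → Red
  Alpha at 2 (w=50) → Red
  Eta at 6 (w=80) → Red
  Beta at 7 (w=8) → Red
  Theta at 14 (w=2) → Blue
  Gamma at 15 (w=300) → Blue
  Zeta at 16 (w=30) → Blue
  Epsilon at 17 (w=100) → Blue
  Iota at 19 (w=4) → Blue
Red captures 538; Blue captures 436.

538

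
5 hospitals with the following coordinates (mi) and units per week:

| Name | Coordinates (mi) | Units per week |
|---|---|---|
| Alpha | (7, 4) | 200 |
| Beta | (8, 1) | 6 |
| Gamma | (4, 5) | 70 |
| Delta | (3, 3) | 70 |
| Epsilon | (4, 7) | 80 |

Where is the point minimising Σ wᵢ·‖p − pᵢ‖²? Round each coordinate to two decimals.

(5.30, 4.52)

The minimiser of Σwᵢ‖p−pᵢ‖² is the weighted centroid p* = (Σwᵢpᵢ)/(Σwᵢ).
Σwᵢ = 426.
Σwᵢxᵢ = 200·7 + 6·8 + 70·4 + 70·3 + 80·4 = 2258.
Σwᵢyᵢ = 200·4 + 6·1 + 70·5 + 70·3 + 80·7 = 1926.
x* = 2258/426 = 5.30, y* = 1926/426 = 4.52.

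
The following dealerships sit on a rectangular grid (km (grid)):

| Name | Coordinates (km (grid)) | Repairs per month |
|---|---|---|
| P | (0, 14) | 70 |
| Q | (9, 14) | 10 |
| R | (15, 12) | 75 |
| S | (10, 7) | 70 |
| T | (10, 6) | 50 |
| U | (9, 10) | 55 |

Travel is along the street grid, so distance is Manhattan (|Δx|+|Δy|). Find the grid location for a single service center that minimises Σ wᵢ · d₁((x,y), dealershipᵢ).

(10, 10)

Manhattan distance separates: Σwᵢ(|x−xᵢ|+|y−yᵢ|) = Σwᵢ|x−xᵢ| + Σwᵢ|y−yᵢ|, so x and y are optimised independently as 1-D weighted medians.
Total weight W = 330; half = 165.
x-coordinate, sorted with cumulative weight:
  x=0 (P, w=70) cum 70
  x=9 (Q, w=10) cum 80
  x=9 (U, w=55) cum 135
  x=10 (S, w=70) cum 205  ← median
  x=10 (T, w=50) cum 255
  x=15 (R, w=75) cum 330
⇒ x* = 10
y-coordinate, sorted with cumulative weight:
  y=6 (T, w=50) cum 50
  y=7 (S, w=70) cum 120
  y=10 (U, w=55) cum 175  ← median
  y=12 (R, w=75) cum 250
  y=14 (P, w=70) cum 320
  y=14 (Q, w=10) cum 330
⇒ y* = 10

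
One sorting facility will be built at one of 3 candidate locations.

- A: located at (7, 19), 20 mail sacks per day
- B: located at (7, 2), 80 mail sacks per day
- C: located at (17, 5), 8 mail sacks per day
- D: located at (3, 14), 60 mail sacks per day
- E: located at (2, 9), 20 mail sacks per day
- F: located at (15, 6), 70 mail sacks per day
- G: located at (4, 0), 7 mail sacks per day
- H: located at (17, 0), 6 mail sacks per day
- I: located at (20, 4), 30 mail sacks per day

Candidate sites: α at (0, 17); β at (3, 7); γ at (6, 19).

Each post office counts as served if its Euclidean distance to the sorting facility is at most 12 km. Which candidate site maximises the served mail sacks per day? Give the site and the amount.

β, covering 167

Coverage radius r = 12 km; a point is covered iff (Δx)²+(Δy)² ≤ 12² = 144.
  α (0, 17): covers {A, D, E} → 100
  β (3, 7): covers {B, D, E, G} → 167
  γ (6, 19): covers {A, D, E} → 100
Maximum coverage at β: 167 mail sacks per day.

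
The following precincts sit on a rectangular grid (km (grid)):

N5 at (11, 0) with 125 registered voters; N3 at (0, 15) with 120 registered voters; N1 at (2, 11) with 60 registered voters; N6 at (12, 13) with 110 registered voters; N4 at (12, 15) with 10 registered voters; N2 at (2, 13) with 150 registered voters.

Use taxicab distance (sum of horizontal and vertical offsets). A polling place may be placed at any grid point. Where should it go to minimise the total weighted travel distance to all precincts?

Manhattan distance separates: Σwᵢ(|x−xᵢ|+|y−yᵢ|) = Σwᵢ|x−xᵢ| + Σwᵢ|y−yᵢ|, so x and y are optimised independently as 1-D weighted medians.
Total weight W = 575; half = 287.5.
x-coordinate, sorted with cumulative weight:
  x=0 (N3, w=120) cum 120
  x=2 (N1, w=60) cum 180
  x=2 (N2, w=150) cum 330  ← median
  x=11 (N5, w=125) cum 455
  x=12 (N6, w=110) cum 565
  x=12 (N4, w=10) cum 575
⇒ x* = 2
y-coordinate, sorted with cumulative weight:
  y=0 (N5, w=125) cum 125
  y=11 (N1, w=60) cum 185
  y=13 (N6, w=110) cum 295  ← median
  y=13 (N2, w=150) cum 445
  y=15 (N3, w=120) cum 565
  y=15 (N4, w=10) cum 575
⇒ y* = 13

(2, 13)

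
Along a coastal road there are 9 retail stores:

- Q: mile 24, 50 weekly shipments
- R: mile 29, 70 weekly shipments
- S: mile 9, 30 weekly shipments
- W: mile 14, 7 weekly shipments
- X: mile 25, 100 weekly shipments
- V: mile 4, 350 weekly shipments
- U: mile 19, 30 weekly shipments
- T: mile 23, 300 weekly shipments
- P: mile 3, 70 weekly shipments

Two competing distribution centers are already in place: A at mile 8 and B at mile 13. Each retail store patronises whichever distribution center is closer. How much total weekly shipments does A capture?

450

The indifferent point is the midpoint (8+13)/2 = 10.5; retail stores left of it (closer to A at 8) go to A, those right go to B.
  P at 3 (w=70) → A
  V at 4 (w=350) → A
  S at 9 (w=30) → A
  W at 14 (w=7) → B
  U at 19 (w=30) → B
  T at 23 (w=300) → B
  Q at 24 (w=50) → B
  X at 25 (w=100) → B
  R at 29 (w=70) → B
A captures 450; B captures 557.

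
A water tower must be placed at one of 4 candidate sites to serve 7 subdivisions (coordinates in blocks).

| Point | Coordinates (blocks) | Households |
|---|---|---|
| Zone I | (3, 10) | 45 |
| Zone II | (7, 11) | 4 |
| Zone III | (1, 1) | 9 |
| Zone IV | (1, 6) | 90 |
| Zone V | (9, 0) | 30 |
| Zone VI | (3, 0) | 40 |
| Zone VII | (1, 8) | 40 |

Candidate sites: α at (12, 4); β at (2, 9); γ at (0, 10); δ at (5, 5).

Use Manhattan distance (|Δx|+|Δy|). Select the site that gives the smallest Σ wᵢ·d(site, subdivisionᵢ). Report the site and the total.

Total weighted distance at each candidate:
  α (12, 4): total = 3349
  β (2, 9): total = 1519
  γ (0, 10): total = 1917
  δ (5, 5): total = 1699
Minimum is at β with total 1519 blocks.

β, total 1519 blocks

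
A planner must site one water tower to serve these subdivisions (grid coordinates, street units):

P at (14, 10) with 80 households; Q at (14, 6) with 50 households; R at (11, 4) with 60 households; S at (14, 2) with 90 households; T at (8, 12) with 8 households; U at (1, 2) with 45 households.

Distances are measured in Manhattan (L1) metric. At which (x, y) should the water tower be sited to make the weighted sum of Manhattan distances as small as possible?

(14, 4)

Manhattan distance separates: Σwᵢ(|x−xᵢ|+|y−yᵢ|) = Σwᵢ|x−xᵢ| + Σwᵢ|y−yᵢ|, so x and y are optimised independently as 1-D weighted medians.
Total weight W = 333; half = 166.5.
x-coordinate, sorted with cumulative weight:
  x=1 (U, w=45) cum 45
  x=8 (T, w=8) cum 53
  x=11 (R, w=60) cum 113
  x=14 (P, w=80) cum 193  ← median
  x=14 (Q, w=50) cum 243
  x=14 (S, w=90) cum 333
⇒ x* = 14
y-coordinate, sorted with cumulative weight:
  y=2 (S, w=90) cum 90
  y=2 (U, w=45) cum 135
  y=4 (R, w=60) cum 195  ← median
  y=6 (Q, w=50) cum 245
  y=10 (P, w=80) cum 325
  y=12 (T, w=8) cum 333
⇒ y* = 4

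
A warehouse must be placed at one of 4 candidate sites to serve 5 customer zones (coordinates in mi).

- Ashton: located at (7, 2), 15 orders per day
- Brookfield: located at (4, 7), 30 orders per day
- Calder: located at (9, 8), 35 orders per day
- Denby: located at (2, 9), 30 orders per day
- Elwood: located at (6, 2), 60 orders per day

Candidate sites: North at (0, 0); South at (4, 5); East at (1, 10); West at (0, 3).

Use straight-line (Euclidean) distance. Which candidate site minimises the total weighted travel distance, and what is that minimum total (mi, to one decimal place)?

Total weighted distance at each candidate:
  North (0, 0): total = 1428.6
  South (4, 5): total = 678.2
  East (1, 10): total = 1174.4
  West (0, 3): total = 1190.8
Minimum is at South with total 678.2 mi.

South, total 678.2 mi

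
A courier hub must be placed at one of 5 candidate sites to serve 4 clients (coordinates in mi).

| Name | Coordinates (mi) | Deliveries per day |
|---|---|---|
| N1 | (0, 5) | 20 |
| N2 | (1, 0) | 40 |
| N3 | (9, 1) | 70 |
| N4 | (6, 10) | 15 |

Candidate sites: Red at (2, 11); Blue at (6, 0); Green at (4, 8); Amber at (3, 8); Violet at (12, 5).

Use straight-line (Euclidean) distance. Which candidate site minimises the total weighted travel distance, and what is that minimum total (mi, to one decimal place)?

Blue, total 727.6 mi

Total weighted distance at each candidate:
  Red (2, 11): total = 1484.6
  Blue (6, 0): total = 727.6
  Green (4, 8): total = 1086.3
  Amber (3, 8): total = 1114.2
  Violet (12, 5): total = 1190.5
Minimum is at Blue with total 727.6 mi.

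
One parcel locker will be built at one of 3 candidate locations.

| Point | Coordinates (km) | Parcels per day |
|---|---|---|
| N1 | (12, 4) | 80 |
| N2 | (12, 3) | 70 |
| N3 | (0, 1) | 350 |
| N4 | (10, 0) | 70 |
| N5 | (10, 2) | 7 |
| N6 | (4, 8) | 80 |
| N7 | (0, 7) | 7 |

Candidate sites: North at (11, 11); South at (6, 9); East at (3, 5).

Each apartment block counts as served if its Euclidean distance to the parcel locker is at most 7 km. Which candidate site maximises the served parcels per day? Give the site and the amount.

Coverage radius r = 7 km; a point is covered iff (Δx)²+(Δy)² ≤ 7² = 49.
  North (11, 11): covers {none} → 0
  South (6, 9): covers {N6, N7} → 87
  East (3, 5): covers {N3, N6, N7} → 437
Maximum coverage at East: 437 parcels per day.

East, covering 437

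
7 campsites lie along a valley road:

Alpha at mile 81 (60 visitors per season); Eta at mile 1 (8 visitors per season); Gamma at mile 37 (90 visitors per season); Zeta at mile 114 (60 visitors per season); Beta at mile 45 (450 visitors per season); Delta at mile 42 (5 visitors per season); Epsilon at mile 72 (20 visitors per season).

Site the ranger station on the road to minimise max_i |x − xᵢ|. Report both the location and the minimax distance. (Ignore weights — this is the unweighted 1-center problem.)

The 1-center on a line is the midpoint of the two extreme points: leftmost at 1, rightmost at 114.
Optimal location = (1 + 114)/2 = 57.5; maximum distance = (114 − 1)/2 = 56.5.

location 57.5, max distance 56.5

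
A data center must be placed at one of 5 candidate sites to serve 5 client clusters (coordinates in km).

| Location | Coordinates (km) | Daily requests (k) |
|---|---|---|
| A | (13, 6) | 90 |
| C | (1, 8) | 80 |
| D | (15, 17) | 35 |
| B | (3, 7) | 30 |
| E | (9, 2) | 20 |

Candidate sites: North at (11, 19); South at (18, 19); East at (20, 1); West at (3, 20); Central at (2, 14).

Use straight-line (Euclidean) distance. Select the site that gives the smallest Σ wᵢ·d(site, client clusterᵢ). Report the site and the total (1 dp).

Total weighted distance at each candidate:
  North (11, 19): total = 3304.6
  South (18, 19): total = 3960.6
  East (20, 1): total = 3742.5
  West (3, 20): total = 3724.1
  Central (2, 14): total = 2667.7
Minimum is at Central with total 2667.7 km.

Central, total 2667.7 km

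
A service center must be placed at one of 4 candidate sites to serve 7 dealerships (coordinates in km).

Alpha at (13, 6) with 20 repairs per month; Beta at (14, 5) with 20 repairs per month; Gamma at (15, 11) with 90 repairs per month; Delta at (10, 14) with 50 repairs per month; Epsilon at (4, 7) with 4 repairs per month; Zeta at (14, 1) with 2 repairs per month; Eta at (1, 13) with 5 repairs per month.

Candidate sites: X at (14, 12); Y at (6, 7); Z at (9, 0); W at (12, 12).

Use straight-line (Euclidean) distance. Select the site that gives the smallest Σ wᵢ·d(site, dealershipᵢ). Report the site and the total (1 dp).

Total weighted distance at each candidate:
  X (14, 12): total = 744.5
  Y (6, 7): total = 1662.9
  Z (9, 0): total = 2236.1
  W (12, 12): total = 808.6
Minimum is at X with total 744.5 km.

X, total 744.5 km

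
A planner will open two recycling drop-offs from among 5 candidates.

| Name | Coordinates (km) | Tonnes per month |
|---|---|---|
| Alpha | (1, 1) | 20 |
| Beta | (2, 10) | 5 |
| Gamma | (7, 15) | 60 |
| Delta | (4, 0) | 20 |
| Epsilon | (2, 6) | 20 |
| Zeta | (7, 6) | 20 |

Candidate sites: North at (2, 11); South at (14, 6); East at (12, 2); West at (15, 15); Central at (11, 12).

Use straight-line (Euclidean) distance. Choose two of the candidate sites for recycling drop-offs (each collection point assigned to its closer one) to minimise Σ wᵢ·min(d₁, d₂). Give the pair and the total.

{North, Central}, total 971.0

Evaluate every pair (each demand assigned to the nearer of the two):
  {North, Central}: total = 971.0
  {North, East}: total = 983.2
  {North, South}: total = 1053.8
  {North, West}: total = 1055.2
  {East, Central}: total = 1075.4
  {South, Central}: total = 1214.2
  {East, West}: total = 1273.3
  {West, Central}: total = 1281.8
  {South, West}: total = 1435.1
  {South, East}: total = 1476.7
Best pair: {North, Central} with total 971.0.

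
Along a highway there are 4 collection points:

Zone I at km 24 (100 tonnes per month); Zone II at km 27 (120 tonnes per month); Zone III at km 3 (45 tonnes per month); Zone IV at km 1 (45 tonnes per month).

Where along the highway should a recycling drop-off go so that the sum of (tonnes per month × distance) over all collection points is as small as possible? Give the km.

x = 24

For a sum of weighted absolute distances on a line, the optimum is the weighted median (not the mean). Total weight W = 310; half-weight = 155.
Sort by position and accumulate weight:
  km 1 (Zone IV, w=45) → cum 45
  km 3 (Zone III, w=45) → cum 90
  km 24 (Zone I, w=100) → cum 190  ≥ 155 → median here
  km 27 (Zone II, w=120) → cum 310
Optimal location: km 24.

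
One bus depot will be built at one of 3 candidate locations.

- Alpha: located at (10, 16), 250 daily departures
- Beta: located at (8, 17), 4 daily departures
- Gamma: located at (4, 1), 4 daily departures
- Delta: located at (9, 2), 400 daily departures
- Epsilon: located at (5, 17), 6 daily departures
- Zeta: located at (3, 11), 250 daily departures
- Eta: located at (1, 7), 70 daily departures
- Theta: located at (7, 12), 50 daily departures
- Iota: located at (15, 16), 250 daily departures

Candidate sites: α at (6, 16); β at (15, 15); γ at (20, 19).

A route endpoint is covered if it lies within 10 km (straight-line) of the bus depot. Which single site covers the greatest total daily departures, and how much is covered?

Coverage radius r = 10 km; a point is covered iff (Δx)²+(Δy)² ≤ 10² = 100.
  α (6, 16): covers {Alpha, Beta, Epsilon, Zeta, Theta, Iota} → 810
  β (15, 15): covers {Alpha, Beta, Theta, Iota} → 554
  γ (20, 19): covers {Iota} → 250
Maximum coverage at α: 810 daily departures.

α, covering 810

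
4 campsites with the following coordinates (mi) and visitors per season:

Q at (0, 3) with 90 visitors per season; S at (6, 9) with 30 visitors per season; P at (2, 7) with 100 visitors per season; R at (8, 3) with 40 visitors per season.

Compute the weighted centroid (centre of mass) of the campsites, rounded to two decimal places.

(2.69, 5.23)

The minimiser of Σwᵢ‖p−pᵢ‖² is the weighted centroid p* = (Σwᵢpᵢ)/(Σwᵢ).
Σwᵢ = 260.
Σwᵢxᵢ = 90·0 + 30·6 + 100·2 + 40·8 = 700.
Σwᵢyᵢ = 90·3 + 30·9 + 100·7 + 40·3 = 1360.
x* = 700/260 = 2.69, y* = 1360/260 = 5.23.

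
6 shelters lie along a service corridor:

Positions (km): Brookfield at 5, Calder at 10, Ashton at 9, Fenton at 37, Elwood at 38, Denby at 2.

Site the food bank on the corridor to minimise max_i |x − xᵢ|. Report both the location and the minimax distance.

The 1-center on a line is the midpoint of the two extreme points: leftmost at 2, rightmost at 38.
Optimal location = (2 + 38)/2 = 20; maximum distance = (38 − 2)/2 = 18.

location 20, max distance 18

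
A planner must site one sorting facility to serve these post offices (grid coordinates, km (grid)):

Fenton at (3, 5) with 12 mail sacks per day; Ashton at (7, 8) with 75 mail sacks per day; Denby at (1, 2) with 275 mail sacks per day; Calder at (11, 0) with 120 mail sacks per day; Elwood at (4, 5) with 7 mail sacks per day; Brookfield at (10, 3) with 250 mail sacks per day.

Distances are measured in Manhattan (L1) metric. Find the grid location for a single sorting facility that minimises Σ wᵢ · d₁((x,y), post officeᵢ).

Manhattan distance separates: Σwᵢ(|x−xᵢ|+|y−yᵢ|) = Σwᵢ|x−xᵢ| + Σwᵢ|y−yᵢ|, so x and y are optimised independently as 1-D weighted medians.
Total weight W = 739; half = 369.5.
x-coordinate, sorted with cumulative weight:
  x=1 (Denby, w=275) cum 275
  x=3 (Fenton, w=12) cum 287
  x=4 (Elwood, w=7) cum 294
  x=7 (Ashton, w=75) cum 369
  x=10 (Brookfield, w=250) cum 619  ← median
  x=11 (Calder, w=120) cum 739
⇒ x* = 10
y-coordinate, sorted with cumulative weight:
  y=0 (Calder, w=120) cum 120
  y=2 (Denby, w=275) cum 395  ← median
  y=3 (Brookfield, w=250) cum 645
  y=5 (Fenton, w=12) cum 657
  y=5 (Elwood, w=7) cum 664
  y=8 (Ashton, w=75) cum 739
⇒ y* = 2

(10, 2)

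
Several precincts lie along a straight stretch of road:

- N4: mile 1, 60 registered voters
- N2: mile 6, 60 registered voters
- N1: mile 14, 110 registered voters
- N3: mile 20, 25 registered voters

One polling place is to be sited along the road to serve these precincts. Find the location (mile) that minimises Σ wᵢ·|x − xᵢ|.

x = 14

For a sum of weighted absolute distances on a line, the optimum is the weighted median (not the mean). Total weight W = 255; half-weight = 127.5.
Sort by position and accumulate weight:
  mile 1 (N4, w=60) → cum 60
  mile 6 (N2, w=60) → cum 120
  mile 14 (N1, w=110) → cum 230  ≥ 127.5 → median here
  mile 20 (N3, w=25) → cum 255
Optimal location: mile 14.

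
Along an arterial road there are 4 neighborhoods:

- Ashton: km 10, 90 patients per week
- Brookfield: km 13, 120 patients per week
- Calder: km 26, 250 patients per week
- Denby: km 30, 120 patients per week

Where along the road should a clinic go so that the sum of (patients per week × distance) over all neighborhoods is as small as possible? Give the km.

For a sum of weighted absolute distances on a line, the optimum is the weighted median (not the mean). Total weight W = 580; half-weight = 290.
Sort by position and accumulate weight:
  km 10 (Ashton, w=90) → cum 90
  km 13 (Brookfield, w=120) → cum 210
  km 26 (Calder, w=250) → cum 460  ≥ 290 → median here
  km 30 (Denby, w=120) → cum 580
Optimal location: km 26.

x = 26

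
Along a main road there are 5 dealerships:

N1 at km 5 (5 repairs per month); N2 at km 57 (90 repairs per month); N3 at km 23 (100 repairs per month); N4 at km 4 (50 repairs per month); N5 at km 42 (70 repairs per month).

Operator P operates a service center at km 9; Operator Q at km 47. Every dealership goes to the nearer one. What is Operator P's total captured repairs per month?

The indifferent point is the midpoint (9+47)/2 = 28; dealerships left of it (closer to Operator P at 9) go to Operator P, those right go to Operator Q.
  N4 at 4 (w=50) → Operator P
  N1 at 5 (w=5) → Operator P
  N3 at 23 (w=100) → Operator P
  N5 at 42 (w=70) → Operator Q
  N2 at 57 (w=90) → Operator Q
Operator P captures 155; Operator Q captures 160.

155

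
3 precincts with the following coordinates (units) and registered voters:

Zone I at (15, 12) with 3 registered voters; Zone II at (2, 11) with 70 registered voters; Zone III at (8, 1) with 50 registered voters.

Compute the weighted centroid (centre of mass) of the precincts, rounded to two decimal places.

The minimiser of Σwᵢ‖p−pᵢ‖² is the weighted centroid p* = (Σwᵢpᵢ)/(Σwᵢ).
Σwᵢ = 123.
Σwᵢxᵢ = 3·15 + 70·2 + 50·8 = 585.
Σwᵢyᵢ = 3·12 + 70·11 + 50·1 = 856.
x* = 585/123 = 4.76, y* = 856/123 = 6.96.

(4.76, 6.96)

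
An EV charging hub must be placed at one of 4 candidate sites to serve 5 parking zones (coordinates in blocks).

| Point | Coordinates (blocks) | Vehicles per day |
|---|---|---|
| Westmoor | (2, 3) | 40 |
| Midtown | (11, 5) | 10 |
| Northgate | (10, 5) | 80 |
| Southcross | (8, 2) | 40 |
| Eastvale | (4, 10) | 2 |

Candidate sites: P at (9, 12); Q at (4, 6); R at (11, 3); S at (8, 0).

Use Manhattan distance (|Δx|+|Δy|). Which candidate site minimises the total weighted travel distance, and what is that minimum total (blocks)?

Total weighted distance at each candidate:
  P (9, 12): total = 1824
  Q (4, 6): total = 1168
  R (11, 3): total = 808
  S (8, 0): total = 1108
Minimum is at R with total 808 blocks.

R, total 808 blocks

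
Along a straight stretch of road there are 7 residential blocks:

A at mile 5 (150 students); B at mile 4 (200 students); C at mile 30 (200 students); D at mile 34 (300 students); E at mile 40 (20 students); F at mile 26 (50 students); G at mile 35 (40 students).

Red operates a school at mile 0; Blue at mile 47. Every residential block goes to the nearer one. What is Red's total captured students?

The indifferent point is the midpoint (0+47)/2 = 23.5; residential blocks left of it (closer to Red at 0) go to Red, those right go to Blue.
  B at 4 (w=200) → Red
  A at 5 (w=150) → Red
  F at 26 (w=50) → Blue
  C at 30 (w=200) → Blue
  D at 34 (w=300) → Blue
  G at 35 (w=40) → Blue
  E at 40 (w=20) → Blue
Red captures 350; Blue captures 610.

350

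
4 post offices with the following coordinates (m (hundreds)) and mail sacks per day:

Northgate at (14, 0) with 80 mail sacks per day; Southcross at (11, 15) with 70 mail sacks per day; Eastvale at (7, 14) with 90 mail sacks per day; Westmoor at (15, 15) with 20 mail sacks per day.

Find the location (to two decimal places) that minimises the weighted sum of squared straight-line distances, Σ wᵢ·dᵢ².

The minimiser of Σwᵢ‖p−pᵢ‖² is the weighted centroid p* = (Σwᵢpᵢ)/(Σwᵢ).
Σwᵢ = 260.
Σwᵢxᵢ = 80·14 + 70·11 + 90·7 + 20·15 = 2820.
Σwᵢyᵢ = 80·0 + 70·15 + 90·14 + 20·15 = 2610.
x* = 2820/260 = 10.85, y* = 2610/260 = 10.04.

(10.85, 10.04)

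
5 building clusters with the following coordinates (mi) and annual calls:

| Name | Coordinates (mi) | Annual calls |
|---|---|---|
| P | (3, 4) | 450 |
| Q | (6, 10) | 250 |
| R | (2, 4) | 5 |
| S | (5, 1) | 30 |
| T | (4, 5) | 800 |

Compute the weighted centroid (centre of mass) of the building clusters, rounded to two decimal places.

(4.05, 5.44)

The minimiser of Σwᵢ‖p−pᵢ‖² is the weighted centroid p* = (Σwᵢpᵢ)/(Σwᵢ).
Σwᵢ = 1535.
Σwᵢxᵢ = 450·3 + 250·6 + 5·2 + 30·5 + 800·4 = 6210.
Σwᵢyᵢ = 450·4 + 250·10 + 5·4 + 30·1 + 800·5 = 8350.
x* = 6210/1535 = 4.05, y* = 8350/1535 = 5.44.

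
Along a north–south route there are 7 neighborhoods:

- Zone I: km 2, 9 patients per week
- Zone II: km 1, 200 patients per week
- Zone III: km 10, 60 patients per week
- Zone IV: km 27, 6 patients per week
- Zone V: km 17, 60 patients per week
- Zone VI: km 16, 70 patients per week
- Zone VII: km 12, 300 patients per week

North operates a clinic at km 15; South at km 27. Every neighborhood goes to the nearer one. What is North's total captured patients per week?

699

The indifferent point is the midpoint (15+27)/2 = 21; neighborhoods left of it (closer to North at 15) go to North, those right go to South.
  Zone II at 1 (w=200) → North
  Zone I at 2 (w=9) → North
  Zone III at 10 (w=60) → North
  Zone VII at 12 (w=300) → North
  Zone VI at 16 (w=70) → North
  Zone V at 17 (w=60) → North
  Zone IV at 27 (w=6) → South
North captures 699; South captures 6.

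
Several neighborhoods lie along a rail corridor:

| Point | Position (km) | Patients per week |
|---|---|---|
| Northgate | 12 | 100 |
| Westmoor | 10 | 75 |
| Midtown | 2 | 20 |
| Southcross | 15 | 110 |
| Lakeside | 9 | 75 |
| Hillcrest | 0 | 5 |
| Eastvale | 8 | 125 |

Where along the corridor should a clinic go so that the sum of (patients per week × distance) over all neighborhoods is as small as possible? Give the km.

For a sum of weighted absolute distances on a line, the optimum is the weighted median (not the mean). Total weight W = 510; half-weight = 255.
Sort by position and accumulate weight:
  km 0 (Hillcrest, w=5) → cum 5
  km 2 (Midtown, w=20) → cum 25
  km 8 (Eastvale, w=125) → cum 150
  km 9 (Lakeside, w=75) → cum 225
  km 10 (Westmoor, w=75) → cum 300  ≥ 255 → median here
  km 12 (Northgate, w=100) → cum 400
  km 15 (Southcross, w=110) → cum 510
Optimal location: km 10.

x = 10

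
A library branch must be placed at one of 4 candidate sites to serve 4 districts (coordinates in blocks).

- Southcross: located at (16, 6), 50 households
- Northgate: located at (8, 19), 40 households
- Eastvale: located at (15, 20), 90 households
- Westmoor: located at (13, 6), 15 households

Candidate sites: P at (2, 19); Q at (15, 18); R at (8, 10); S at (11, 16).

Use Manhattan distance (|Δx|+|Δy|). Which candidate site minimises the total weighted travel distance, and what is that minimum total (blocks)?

Total weighted distance at each candidate:
  P (2, 19): total = 3210
  Q (15, 18): total = 1360
  R (8, 10): total = 2625
  S (11, 16): total = 1890
Minimum is at Q with total 1360 blocks.

Q, total 1360 blocks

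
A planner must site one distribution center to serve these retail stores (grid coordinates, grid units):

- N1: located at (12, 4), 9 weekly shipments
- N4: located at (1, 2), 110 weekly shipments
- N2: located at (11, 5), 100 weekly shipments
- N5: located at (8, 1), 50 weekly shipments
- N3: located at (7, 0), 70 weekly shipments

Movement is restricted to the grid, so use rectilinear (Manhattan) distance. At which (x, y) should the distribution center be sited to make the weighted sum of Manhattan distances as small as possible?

(7, 2)

Manhattan distance separates: Σwᵢ(|x−xᵢ|+|y−yᵢ|) = Σwᵢ|x−xᵢ| + Σwᵢ|y−yᵢ|, so x and y are optimised independently as 1-D weighted medians.
Total weight W = 339; half = 169.5.
x-coordinate, sorted with cumulative weight:
  x=1 (N4, w=110) cum 110
  x=7 (N3, w=70) cum 180  ← median
  x=8 (N5, w=50) cum 230
  x=11 (N2, w=100) cum 330
  x=12 (N1, w=9) cum 339
⇒ x* = 7
y-coordinate, sorted with cumulative weight:
  y=0 (N3, w=70) cum 70
  y=1 (N5, w=50) cum 120
  y=2 (N4, w=110) cum 230  ← median
  y=4 (N1, w=9) cum 239
  y=5 (N2, w=100) cum 339
⇒ y* = 2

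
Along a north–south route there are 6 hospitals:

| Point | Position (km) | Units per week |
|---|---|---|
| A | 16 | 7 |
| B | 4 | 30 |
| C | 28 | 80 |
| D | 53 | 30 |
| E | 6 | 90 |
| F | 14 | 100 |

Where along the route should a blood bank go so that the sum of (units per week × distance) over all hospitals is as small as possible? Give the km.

For a sum of weighted absolute distances on a line, the optimum is the weighted median (not the mean). Total weight W = 337; half-weight = 168.5.
Sort by position and accumulate weight:
  km 4 (B, w=30) → cum 30
  km 6 (E, w=90) → cum 120
  km 14 (F, w=100) → cum 220  ≥ 168.5 → median here
  km 16 (A, w=7) → cum 227
  km 28 (C, w=80) → cum 307
  km 53 (D, w=30) → cum 337
Optimal location: km 14.

x = 14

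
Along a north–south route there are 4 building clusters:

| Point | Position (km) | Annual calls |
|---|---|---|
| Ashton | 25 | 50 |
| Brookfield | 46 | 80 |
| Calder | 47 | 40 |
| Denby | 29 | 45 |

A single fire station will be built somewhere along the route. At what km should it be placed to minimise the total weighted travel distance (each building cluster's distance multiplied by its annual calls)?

x = 46

For a sum of weighted absolute distances on a line, the optimum is the weighted median (not the mean). Total weight W = 215; half-weight = 107.5.
Sort by position and accumulate weight:
  km 25 (Ashton, w=50) → cum 50
  km 29 (Denby, w=45) → cum 95
  km 46 (Brookfield, w=80) → cum 175  ≥ 107.5 → median here
  km 47 (Calder, w=40) → cum 215
Optimal location: km 46.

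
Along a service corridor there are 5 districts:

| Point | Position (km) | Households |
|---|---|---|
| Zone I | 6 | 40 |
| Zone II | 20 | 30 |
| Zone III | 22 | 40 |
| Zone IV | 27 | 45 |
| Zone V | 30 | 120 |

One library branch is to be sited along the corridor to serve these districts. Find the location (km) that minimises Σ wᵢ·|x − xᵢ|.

For a sum of weighted absolute distances on a line, the optimum is the weighted median (not the mean). Total weight W = 275; half-weight = 137.5.
Sort by position and accumulate weight:
  km 6 (Zone I, w=40) → cum 40
  km 20 (Zone II, w=30) → cum 70
  km 22 (Zone III, w=40) → cum 110
  km 27 (Zone IV, w=45) → cum 155  ≥ 137.5 → median here
  km 30 (Zone V, w=120) → cum 275
Optimal location: km 27.

x = 27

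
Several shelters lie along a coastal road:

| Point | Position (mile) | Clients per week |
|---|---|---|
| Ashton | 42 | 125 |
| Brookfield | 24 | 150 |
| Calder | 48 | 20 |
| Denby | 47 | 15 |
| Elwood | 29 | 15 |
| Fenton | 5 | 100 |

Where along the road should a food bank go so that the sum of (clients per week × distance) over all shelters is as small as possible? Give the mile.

x = 24

For a sum of weighted absolute distances on a line, the optimum is the weighted median (not the mean). Total weight W = 425; half-weight = 212.5.
Sort by position and accumulate weight:
  mile 5 (Fenton, w=100) → cum 100
  mile 24 (Brookfield, w=150) → cum 250  ≥ 212.5 → median here
  mile 29 (Elwood, w=15) → cum 265
  mile 42 (Ashton, w=125) → cum 390
  mile 47 (Denby, w=15) → cum 405
  mile 48 (Calder, w=20) → cum 425
Optimal location: mile 24.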